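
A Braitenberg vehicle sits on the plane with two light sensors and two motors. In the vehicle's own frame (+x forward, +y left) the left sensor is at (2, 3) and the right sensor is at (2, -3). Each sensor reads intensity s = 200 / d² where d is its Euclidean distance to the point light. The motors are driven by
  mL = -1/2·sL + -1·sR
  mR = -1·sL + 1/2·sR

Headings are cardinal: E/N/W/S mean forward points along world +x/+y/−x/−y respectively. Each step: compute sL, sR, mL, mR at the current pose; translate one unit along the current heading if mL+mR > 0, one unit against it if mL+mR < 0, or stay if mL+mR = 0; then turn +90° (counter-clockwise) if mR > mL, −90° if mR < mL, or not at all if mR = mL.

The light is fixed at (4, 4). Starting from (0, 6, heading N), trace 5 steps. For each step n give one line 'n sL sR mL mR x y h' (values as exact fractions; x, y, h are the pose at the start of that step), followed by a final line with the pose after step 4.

n=0: pose=(0,6,N); sL=40/13, sR=200/17; mL=-2940/221, mR=620/221; mL+mR=-2320/221 → advance -1; mR−mL=3560/221 → turn +1·90°
n=1: pose=(0,5,W); sL=5, sR=50/13; mL=-165/26, mR=-40/13; mL+mR=-245/26 → advance -1; mR−mL=85/26 → turn +1·90°
n=2: pose=(1,5,S); sL=200, sR=200/37; mL=-3900/37, mR=-7300/37; mL+mR=-11200/37 → advance -1; mR−mL=-3400/37 → turn -1·90°
n=3: pose=(1,6,W); sL=100/13, sR=4; mL=-102/13, mR=-74/13; mL+mR=-176/13 → advance -1; mR−mL=28/13 → turn +1·90°
n=4: pose=(2,6,S); sL=200, sR=8; mL=-108, mR=-196; mL+mR=-304 → advance -1; mR−mL=-88 → turn -1·90°

0 40/13 200/17 -2940/221 620/221 0 6 N
1 5 50/13 -165/26 -40/13 0 5 W
2 200 200/37 -3900/37 -7300/37 1 5 S
3 100/13 4 -102/13 -74/13 1 6 W
4 200 8 -108 -196 2 6 S
final 2 7 W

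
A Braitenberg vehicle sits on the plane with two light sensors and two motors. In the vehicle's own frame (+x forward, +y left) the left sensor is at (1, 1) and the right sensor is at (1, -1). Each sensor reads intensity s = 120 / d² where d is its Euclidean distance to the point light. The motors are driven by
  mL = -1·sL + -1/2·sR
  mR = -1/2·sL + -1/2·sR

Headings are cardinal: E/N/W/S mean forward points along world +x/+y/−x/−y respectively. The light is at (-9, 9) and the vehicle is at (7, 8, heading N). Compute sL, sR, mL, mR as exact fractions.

8/15 120/289 -3212/4335 -2056/4335

left sensor world pos  = (6, 9); dL² = 225
right sensor world pos = (8, 9); dR² = 289
sL = 120/225 = 8/15
sR = 120/289 = 120/289
mL = -1·sL + -1/2·sR = -3212/4335
mR = -1/2·sL + -1/2·sR = -2056/4335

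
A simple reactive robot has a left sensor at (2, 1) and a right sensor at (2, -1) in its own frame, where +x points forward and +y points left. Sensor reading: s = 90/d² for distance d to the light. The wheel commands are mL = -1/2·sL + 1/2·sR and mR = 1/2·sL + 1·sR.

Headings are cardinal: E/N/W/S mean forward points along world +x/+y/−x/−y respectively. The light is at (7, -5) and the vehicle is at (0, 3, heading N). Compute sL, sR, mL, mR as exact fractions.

left sensor world pos  = (-1, 5); dL² = 164
right sensor world pos = (1, 5); dR² = 136
sL = 90/164 = 45/82
sR = 90/136 = 45/68
mL = -1/2·sL + 1/2·sR = 315/5576
mR = 1/2·sL + 1·sR = 1305/1394

45/82 45/68 315/5576 1305/1394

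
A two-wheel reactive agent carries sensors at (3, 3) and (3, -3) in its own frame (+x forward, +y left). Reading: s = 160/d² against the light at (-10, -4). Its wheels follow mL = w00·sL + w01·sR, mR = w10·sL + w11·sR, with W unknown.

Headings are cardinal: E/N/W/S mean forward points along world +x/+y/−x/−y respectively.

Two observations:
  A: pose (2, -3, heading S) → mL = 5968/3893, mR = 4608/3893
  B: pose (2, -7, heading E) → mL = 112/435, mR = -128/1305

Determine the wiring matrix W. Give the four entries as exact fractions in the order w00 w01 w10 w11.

obs A: pose=(2,-3,S) → sL=160/229, sR=32/17, mL=5968/3893, mR=4608/3893
obs B: pose=(2,-7,E) → sL=32/45, sR=160/261, mL=112/435, mR=-128/1305
sensor matrix S = [[160/229, 32/17], [32/45, 160/261]]; det S = -4624384/5080365
solve [mL_A; mL_B] = S·[w00; w01] and [mR_A; mR_B] = S·[w10; w11]:
  w00 = -1/2, w01 = 1, w10 = -1, w11 = 1

-1/2 1 -1 1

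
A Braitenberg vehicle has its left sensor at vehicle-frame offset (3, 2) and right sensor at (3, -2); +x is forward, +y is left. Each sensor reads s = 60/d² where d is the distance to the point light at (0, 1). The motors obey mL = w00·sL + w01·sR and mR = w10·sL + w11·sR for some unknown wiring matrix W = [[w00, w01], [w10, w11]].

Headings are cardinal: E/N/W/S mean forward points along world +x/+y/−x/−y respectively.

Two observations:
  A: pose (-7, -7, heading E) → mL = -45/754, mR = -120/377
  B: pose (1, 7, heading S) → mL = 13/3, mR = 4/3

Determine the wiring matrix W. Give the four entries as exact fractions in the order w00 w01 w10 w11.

obs A: pose=(-7,-7,E) → sL=15/13, sR=15/29, mL=-45/754, mR=-120/377
obs B: pose=(1,7,S) → sL=10/3, sR=6, mL=13/3, mR=4/3
sensor matrix S = [[15/13, 15/29], [10/3, 6]]; det S = 1960/377
solve [mL_A; mL_B] = S·[w00; w01] and [mR_A; mR_B] = S·[w10; w11]:
  w00 = -1/2, w01 = 1, w10 = -1/2, w11 = 1/2

-1/2 1 -1/2 1/2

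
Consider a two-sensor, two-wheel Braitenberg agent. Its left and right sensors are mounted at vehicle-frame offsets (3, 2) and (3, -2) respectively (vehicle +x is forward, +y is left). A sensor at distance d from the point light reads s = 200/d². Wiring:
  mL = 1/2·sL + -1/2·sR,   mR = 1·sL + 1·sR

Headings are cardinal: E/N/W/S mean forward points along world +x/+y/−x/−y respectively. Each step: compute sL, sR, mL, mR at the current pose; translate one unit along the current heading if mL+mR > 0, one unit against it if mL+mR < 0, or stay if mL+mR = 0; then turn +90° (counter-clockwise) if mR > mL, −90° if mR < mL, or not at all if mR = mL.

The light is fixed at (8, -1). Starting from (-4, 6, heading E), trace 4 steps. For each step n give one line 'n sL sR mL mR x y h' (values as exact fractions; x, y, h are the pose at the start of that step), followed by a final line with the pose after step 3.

n=0: pose=(-4,6,E); sL=100/81, sR=100/53; mL=-1400/4293, mR=13400/4293; mL+mR=4000/1431 → advance +1; mR−mL=14800/4293 → turn +1·90°
n=1: pose=(-3,6,N); sL=200/269, sR=200/181; mL=-8800/48689, mR=90000/48689; mL+mR=81200/48689 → advance +1; mR−mL=98800/48689 → turn +1·90°
n=2: pose=(-3,7,W); sL=25/29, sR=25/37; mL=100/1073, mR=1650/1073; mL+mR=1750/1073 → advance +1; mR−mL=1550/1073 → turn +1·90°
n=3: pose=(-4,7,S); sL=8/5, sR=200/221; mL=384/1105, mR=2768/1105; mL+mR=3152/1105 → advance +1; mR−mL=2384/1105 → turn +1·90°

0 100/81 100/53 -1400/4293 13400/4293 -4 6 E
1 200/269 200/181 -8800/48689 90000/48689 -3 6 N
2 25/29 25/37 100/1073 1650/1073 -3 7 W
3 8/5 200/221 384/1105 2768/1105 -4 7 S
final -4 6 E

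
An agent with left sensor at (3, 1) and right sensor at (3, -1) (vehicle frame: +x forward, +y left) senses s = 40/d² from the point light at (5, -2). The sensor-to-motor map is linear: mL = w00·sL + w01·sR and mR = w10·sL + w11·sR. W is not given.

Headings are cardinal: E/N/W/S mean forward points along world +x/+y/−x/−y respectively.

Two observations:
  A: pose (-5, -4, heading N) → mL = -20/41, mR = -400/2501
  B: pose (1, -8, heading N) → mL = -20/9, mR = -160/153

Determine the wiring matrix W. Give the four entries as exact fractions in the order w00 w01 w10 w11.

obs A: pose=(-5,-4,N) → sL=20/61, sR=20/41, mL=-20/41, mR=-400/2501
obs B: pose=(1,-8,N) → sL=20/17, sR=20/9, mL=-20/9, mR=-160/153
sensor matrix S = [[20/61, 20/41], [20/17, 20/9]]; det S = 59200/382653
solve [mL_A; mL_B] = S·[w00; w01] and [mR_A; mR_B] = S·[w10; w11]:
  w00 = 0, w01 = -1, w10 = 1, w11 = -1

0 -1 1 -1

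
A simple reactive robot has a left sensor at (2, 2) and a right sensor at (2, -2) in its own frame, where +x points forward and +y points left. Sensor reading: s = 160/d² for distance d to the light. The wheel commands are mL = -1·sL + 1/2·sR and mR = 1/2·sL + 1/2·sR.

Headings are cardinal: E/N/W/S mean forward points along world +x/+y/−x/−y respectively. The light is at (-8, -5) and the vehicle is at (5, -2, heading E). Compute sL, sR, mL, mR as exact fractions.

16/25 80/113 -808/2825 1904/2825

left sensor world pos  = (7, 0); dL² = 250
right sensor world pos = (7, -4); dR² = 226
sL = 160/250 = 16/25
sR = 160/226 = 80/113
mL = -1·sL + 1/2·sR = -808/2825
mR = 1/2·sL + 1/2·sR = 1904/2825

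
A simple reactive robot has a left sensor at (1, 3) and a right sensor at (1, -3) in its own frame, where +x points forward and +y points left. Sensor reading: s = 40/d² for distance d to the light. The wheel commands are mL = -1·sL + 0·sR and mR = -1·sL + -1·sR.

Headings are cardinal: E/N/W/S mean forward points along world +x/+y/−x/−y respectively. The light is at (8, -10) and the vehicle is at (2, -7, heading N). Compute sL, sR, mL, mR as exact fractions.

40/97 8/5 -40/97 -976/485

left sensor world pos  = (-1, -6); dL² = 97
right sensor world pos = (5, -6); dR² = 25
sL = 40/97 = 40/97
sR = 40/25 = 8/5
mL = -1·sL + 0·sR = -40/97
mR = -1·sL + -1·sR = -976/485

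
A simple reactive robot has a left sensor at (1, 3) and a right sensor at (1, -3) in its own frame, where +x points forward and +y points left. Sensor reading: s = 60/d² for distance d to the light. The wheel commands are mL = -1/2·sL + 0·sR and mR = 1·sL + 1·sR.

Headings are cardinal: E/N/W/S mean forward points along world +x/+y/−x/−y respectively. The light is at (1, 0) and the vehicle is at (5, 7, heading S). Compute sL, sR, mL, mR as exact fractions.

12/17 60/37 -6/17 1464/629

left sensor world pos  = (8, 6); dL² = 85
right sensor world pos = (2, 6); dR² = 37
sL = 60/85 = 12/17
sR = 60/37 = 60/37
mL = -1/2·sL + 0·sR = -6/17
mR = 1·sL + 1·sR = 1464/629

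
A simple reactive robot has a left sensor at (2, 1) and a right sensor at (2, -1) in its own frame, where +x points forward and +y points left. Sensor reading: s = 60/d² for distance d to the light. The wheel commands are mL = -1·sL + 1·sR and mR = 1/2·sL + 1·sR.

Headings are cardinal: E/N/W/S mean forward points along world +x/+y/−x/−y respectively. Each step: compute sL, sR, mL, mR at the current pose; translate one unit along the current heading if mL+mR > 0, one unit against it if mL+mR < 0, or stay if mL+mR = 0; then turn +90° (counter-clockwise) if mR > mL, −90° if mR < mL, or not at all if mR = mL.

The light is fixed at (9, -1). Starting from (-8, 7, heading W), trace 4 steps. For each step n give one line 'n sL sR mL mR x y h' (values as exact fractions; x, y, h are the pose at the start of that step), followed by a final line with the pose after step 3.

n=0: pose=(-8,7,W); sL=6/41, sR=30/221; mL=-96/9061, mR=1893/9061; mL+mR=1797/9061 → advance +1; mR−mL=9/41 → turn +1·90°
n=1: pose=(-9,7,S); sL=12/65, sR=60/397; mL=-864/25805, mR=6282/25805; mL+mR=5418/25805 → advance +1; mR−mL=18/65 → turn +1·90°
n=2: pose=(-9,6,E); sL=3/16, sR=15/73; mL=21/1168, mR=699/2336; mL+mR=741/2336 → advance +1; mR−mL=9/32 → turn +1·90°
n=3: pose=(-8,6,N); sL=4/27, sR=60/337; mL=272/9099, mR=2294/9099; mL+mR=2566/9099 → advance +1; mR−mL=2/9 → turn +1·90°

0 6/41 30/221 -96/9061 1893/9061 -8 7 W
1 12/65 60/397 -864/25805 6282/25805 -9 7 S
2 3/16 15/73 21/1168 699/2336 -9 6 E
3 4/27 60/337 272/9099 2294/9099 -8 6 N
final -8 7 W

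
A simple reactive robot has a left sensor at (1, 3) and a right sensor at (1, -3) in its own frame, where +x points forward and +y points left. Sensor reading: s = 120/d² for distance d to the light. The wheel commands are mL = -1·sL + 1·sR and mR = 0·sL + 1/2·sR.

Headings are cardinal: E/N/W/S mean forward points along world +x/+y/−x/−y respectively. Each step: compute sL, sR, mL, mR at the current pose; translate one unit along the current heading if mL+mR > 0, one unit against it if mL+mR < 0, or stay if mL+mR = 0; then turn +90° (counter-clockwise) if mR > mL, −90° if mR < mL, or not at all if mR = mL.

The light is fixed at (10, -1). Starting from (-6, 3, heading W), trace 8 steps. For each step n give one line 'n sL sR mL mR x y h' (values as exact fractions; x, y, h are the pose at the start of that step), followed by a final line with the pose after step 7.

n=0: pose=(-6,3,W); sL=12/29, sR=60/169; mL=-288/4901, mR=30/169; mL+mR=582/4901 → advance +1; mR−mL=1158/4901 → turn +1·90°
n=1: pose=(-7,3,S); sL=24/41, sR=120/409; mL=-4896/16769, mR=60/409; mL+mR=-2436/16769 → advance -1; mR−mL=7356/16769 → turn +1·90°
n=2: pose=(-7,4,E); sL=3/8, sR=6/13; mL=9/104, mR=3/13; mL+mR=33/104 → advance +1; mR−mL=15/104 → turn +1·90°
n=3: pose=(-6,4,N); sL=120/397, sR=24/41; mL=4608/16277, mR=12/41; mL+mR=9372/16277 → advance +1; mR−mL=156/16277 → turn +1·90°
n=4: pose=(-6,5,W); sL=60/149, sR=12/37; mL=-432/5513, mR=6/37; mL+mR=462/5513 → advance +1; mR−mL=1326/5513 → turn +1·90°
n=5: pose=(-7,5,S); sL=120/221, sR=24/85; mL=-288/1105, mR=12/85; mL+mR=-132/1105 → advance -1; mR−mL=444/1105 → turn +1·90°
n=6: pose=(-7,6,E); sL=30/89, sR=15/34; mL=315/3026, mR=15/68; mL+mR=1965/6052 → advance +1; mR−mL=705/6052 → turn +1·90°
n=7: pose=(-6,6,N); sL=24/85, sR=120/233; mL=4608/19805, mR=60/233; mL+mR=9708/19805 → advance +1; mR−mL=492/19805 → turn +1·90°

0 12/29 60/169 -288/4901 30/169 -6 3 W
1 24/41 120/409 -4896/16769 60/409 -7 3 S
2 3/8 6/13 9/104 3/13 -7 4 E
3 120/397 24/41 4608/16277 12/41 -6 4 N
4 60/149 12/37 -432/5513 6/37 -6 5 W
5 120/221 24/85 -288/1105 12/85 -7 5 S
6 30/89 15/34 315/3026 15/68 -7 6 E
7 24/85 120/233 4608/19805 60/233 -6 6 N
final -6 7 W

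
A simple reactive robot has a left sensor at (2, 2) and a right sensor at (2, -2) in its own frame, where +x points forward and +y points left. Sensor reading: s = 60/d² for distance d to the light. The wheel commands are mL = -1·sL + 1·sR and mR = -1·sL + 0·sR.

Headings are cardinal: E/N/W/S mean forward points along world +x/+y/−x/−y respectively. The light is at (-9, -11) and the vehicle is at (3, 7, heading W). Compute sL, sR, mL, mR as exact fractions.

15/89 3/25 -108/2225 -15/89

left sensor world pos  = (1, 5); dL² = 356
right sensor world pos = (1, 9); dR² = 500
sL = 60/356 = 15/89
sR = 60/500 = 3/25
mL = -1·sL + 1·sR = -108/2225
mR = -1·sL + 0·sR = -15/89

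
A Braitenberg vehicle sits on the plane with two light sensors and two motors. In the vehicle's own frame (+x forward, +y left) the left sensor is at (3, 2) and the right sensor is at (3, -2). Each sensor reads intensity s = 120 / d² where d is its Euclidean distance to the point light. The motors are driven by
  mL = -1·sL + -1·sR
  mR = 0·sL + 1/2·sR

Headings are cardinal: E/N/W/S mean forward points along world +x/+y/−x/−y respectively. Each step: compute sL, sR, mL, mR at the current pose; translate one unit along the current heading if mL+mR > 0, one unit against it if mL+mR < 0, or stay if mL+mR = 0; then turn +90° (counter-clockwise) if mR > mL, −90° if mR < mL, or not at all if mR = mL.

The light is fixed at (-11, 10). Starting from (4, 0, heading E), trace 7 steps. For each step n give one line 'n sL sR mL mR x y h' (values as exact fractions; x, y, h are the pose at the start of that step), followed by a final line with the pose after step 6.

0 30/97 10/39 -2140/3783 5/39 4 0 E
1 120/193 24/61 -11952/11773 12/61 3 0 N
2 12/29 60/101 -2952/2929 30/101 3 -1 W
3 24/97 24/73 -4080/7081 12/73 4 -1 S
4 30/97 10/39 -2140/3783 5/39 4 0 E
5 120/193 24/61 -11952/11773 12/61 3 0 N
6 12/29 60/101 -2952/2929 30/101 3 -1 W
final 4 -1 S

n=0: pose=(4,0,E); sL=30/97, sR=10/39; mL=-2140/3783, mR=5/39; mL+mR=-1655/3783 → advance -1; mR−mL=875/1261 → turn +1·90°
n=1: pose=(3,0,N); sL=120/193, sR=24/61; mL=-11952/11773, mR=12/61; mL+mR=-9636/11773 → advance -1; mR−mL=14268/11773 → turn +1·90°
n=2: pose=(3,-1,W); sL=12/29, sR=60/101; mL=-2952/2929, mR=30/101; mL+mR=-2082/2929 → advance -1; mR−mL=3822/2929 → turn +1·90°
n=3: pose=(4,-1,S); sL=24/97, sR=24/73; mL=-4080/7081, mR=12/73; mL+mR=-2916/7081 → advance -1; mR−mL=5244/7081 → turn +1·90°
n=4: pose=(4,0,E); sL=30/97, sR=10/39; mL=-2140/3783, mR=5/39; mL+mR=-1655/3783 → advance -1; mR−mL=875/1261 → turn +1·90°
n=5: pose=(3,0,N); sL=120/193, sR=24/61; mL=-11952/11773, mR=12/61; mL+mR=-9636/11773 → advance -1; mR−mL=14268/11773 → turn +1·90°
n=6: pose=(3,-1,W); sL=12/29, sR=60/101; mL=-2952/2929, mR=30/101; mL+mR=-2082/2929 → advance -1; mR−mL=3822/2929 → turn +1·90°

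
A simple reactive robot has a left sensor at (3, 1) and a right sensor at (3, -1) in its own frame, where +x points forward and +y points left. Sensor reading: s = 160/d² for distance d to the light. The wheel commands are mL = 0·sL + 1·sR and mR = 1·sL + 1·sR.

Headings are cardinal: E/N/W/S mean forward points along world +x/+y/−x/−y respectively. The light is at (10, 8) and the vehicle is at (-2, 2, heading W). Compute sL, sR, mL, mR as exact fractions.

left sensor world pos  = (-5, 1); dL² = 274
right sensor world pos = (-5, 3); dR² = 250
sL = 160/274 = 80/137
sR = 160/250 = 16/25
mL = 0·sL + 1·sR = 16/25
mR = 1·sL + 1·sR = 4192/3425

80/137 16/25 16/25 4192/3425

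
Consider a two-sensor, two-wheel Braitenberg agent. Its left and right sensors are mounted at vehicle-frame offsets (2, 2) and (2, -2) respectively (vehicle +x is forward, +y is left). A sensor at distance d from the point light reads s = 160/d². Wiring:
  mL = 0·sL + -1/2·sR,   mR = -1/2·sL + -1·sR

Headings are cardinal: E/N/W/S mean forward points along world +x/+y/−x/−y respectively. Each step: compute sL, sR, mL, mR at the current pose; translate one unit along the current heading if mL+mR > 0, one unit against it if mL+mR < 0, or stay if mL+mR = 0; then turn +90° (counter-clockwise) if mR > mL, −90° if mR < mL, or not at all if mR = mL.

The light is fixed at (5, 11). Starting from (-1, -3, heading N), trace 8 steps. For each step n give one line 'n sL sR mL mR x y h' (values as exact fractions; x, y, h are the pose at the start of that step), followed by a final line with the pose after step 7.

0 10/13 1 -1/2 -18/13 -1 -3 N
1 32/37 32/61 -16/61 -2160/2257 -1 -4 E
2 80/157 16/37 -8/37 -3992/5809 -2 -4 S
3 160/337 32/45 -16/45 -14384/15165 -2 -3 W
4 10/13 1 -1/2 -18/13 -1 -3 N
5 32/37 32/61 -16/61 -2160/2257 -1 -4 E
6 80/157 16/37 -8/37 -3992/5809 -2 -4 S
7 160/337 32/45 -16/45 -14384/15165 -2 -3 W
final -1 -3 N

n=0: pose=(-1,-3,N); sL=10/13, sR=1; mL=-1/2, mR=-18/13; mL+mR=-49/26 → advance -1; mR−mL=-23/26 → turn -1·90°
n=1: pose=(-1,-4,E); sL=32/37, sR=32/61; mL=-16/61, mR=-2160/2257; mL+mR=-2752/2257 → advance -1; mR−mL=-1568/2257 → turn -1·90°
n=2: pose=(-2,-4,S); sL=80/157, sR=16/37; mL=-8/37, mR=-3992/5809; mL+mR=-5248/5809 → advance -1; mR−mL=-2736/5809 → turn -1·90°
n=3: pose=(-2,-3,W); sL=160/337, sR=32/45; mL=-16/45, mR=-14384/15165; mL+mR=-6592/5055 → advance -1; mR−mL=-8992/15165 → turn -1·90°
n=4: pose=(-1,-3,N); sL=10/13, sR=1; mL=-1/2, mR=-18/13; mL+mR=-49/26 → advance -1; mR−mL=-23/26 → turn -1·90°
n=5: pose=(-1,-4,E); sL=32/37, sR=32/61; mL=-16/61, mR=-2160/2257; mL+mR=-2752/2257 → advance -1; mR−mL=-1568/2257 → turn -1·90°
n=6: pose=(-2,-4,S); sL=80/157, sR=16/37; mL=-8/37, mR=-3992/5809; mL+mR=-5248/5809 → advance -1; mR−mL=-2736/5809 → turn -1·90°
n=7: pose=(-2,-3,W); sL=160/337, sR=32/45; mL=-16/45, mR=-14384/15165; mL+mR=-6592/5055 → advance -1; mR−mL=-8992/15165 → turn -1·90°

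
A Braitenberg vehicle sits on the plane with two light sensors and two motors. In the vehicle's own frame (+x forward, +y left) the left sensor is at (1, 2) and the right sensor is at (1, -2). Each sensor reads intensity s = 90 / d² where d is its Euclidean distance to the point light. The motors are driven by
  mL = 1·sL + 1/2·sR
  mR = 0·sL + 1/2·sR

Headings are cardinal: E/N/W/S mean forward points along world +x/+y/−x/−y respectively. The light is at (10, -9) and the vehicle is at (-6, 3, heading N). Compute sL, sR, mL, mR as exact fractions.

left sensor world pos  = (-8, 4); dL² = 493
right sensor world pos = (-4, 4); dR² = 365
sL = 90/493 = 90/493
sR = 90/365 = 18/73
mL = 1·sL + 1/2·sR = 11007/35989
mR = 0·sL + 1/2·sR = 9/73

90/493 18/73 11007/35989 9/73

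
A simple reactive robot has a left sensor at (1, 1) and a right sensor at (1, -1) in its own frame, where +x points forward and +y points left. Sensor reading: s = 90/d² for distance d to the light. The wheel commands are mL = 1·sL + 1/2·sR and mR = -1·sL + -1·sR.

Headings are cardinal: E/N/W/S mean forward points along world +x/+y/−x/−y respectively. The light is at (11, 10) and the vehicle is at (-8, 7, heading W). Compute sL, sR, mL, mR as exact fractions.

left sensor world pos  = (-9, 6); dL² = 416
right sensor world pos = (-9, 8); dR² = 404
sL = 90/416 = 45/208
sR = 90/404 = 45/202
mL = 1·sL + 1/2·sR = 6885/21008
mR = -1·sL + -1·sR = -9225/21008

45/208 45/202 6885/21008 -9225/21008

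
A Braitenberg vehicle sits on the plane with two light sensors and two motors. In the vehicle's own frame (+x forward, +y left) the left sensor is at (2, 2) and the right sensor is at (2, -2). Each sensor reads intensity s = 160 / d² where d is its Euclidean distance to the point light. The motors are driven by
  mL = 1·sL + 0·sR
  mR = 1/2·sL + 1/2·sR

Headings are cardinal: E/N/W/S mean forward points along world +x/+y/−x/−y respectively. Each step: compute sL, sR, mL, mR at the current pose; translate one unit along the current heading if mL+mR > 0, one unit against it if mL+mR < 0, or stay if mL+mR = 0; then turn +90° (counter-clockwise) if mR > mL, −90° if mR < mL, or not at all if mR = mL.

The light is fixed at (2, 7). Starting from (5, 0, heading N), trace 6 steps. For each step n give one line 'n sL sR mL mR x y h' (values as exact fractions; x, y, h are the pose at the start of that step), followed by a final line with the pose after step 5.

n=0: pose=(5,0,N); sL=80/13, sR=16/5; mL=80/13, mR=304/65; mL+mR=704/65 → advance +1; mR−mL=-96/65 → turn -1·90°
n=1: pose=(5,1,E); sL=160/41, sR=160/89; mL=160/41, mR=10400/3649; mL+mR=24640/3649 → advance +1; mR−mL=-3840/3649 → turn -1·90°
n=2: pose=(6,1,S); sL=8/5, sR=40/17; mL=8/5, mR=168/85; mL+mR=304/85 → advance +1; mR−mL=32/85 → turn +1·90°
n=3: pose=(6,0,E); sL=160/61, sR=160/117; mL=160/61, mR=14240/7137; mL+mR=32960/7137 → advance +1; mR−mL=-4480/7137 → turn -1·90°
n=4: pose=(7,0,S); sL=16/13, sR=16/9; mL=16/13, mR=176/117; mL+mR=320/117 → advance +1; mR−mL=32/117 → turn +1·90°
n=5: pose=(7,-1,E); sL=32/17, sR=160/149; mL=32/17, mR=3744/2533; mL+mR=8512/2533 → advance +1; mR−mL=-1024/2533 → turn -1·90°

0 80/13 16/5 80/13 304/65 5 0 N
1 160/41 160/89 160/41 10400/3649 5 1 E
2 8/5 40/17 8/5 168/85 6 1 S
3 160/61 160/117 160/61 14240/7137 6 0 E
4 16/13 16/9 16/13 176/117 7 0 S
5 32/17 160/149 32/17 3744/2533 7 -1 E
final 8 -1 S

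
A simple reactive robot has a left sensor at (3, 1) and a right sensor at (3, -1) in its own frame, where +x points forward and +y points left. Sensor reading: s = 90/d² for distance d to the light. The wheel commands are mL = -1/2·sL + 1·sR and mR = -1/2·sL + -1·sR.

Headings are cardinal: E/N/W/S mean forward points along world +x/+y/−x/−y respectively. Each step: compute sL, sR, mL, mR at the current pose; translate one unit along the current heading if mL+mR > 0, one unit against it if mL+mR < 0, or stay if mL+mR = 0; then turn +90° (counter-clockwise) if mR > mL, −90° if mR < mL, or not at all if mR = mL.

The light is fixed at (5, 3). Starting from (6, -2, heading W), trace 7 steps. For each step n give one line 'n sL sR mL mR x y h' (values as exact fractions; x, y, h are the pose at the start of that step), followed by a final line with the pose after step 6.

n=0: pose=(6,-2,W); sL=9/4, sR=9/2; mL=27/8, mR=-45/8; mL+mR=-9/4 → advance -1; mR−mL=-9 → turn -1·90°
n=1: pose=(7,-2,N); sL=18, sR=90/13; mL=-27/13, mR=-207/13; mL+mR=-18 → advance -1; mR−mL=-180/13 → turn -1·90°
n=2: pose=(7,-3,E); sL=9/5, sR=45/37; mL=117/370, mR=-783/370; mL+mR=-9/5 → advance -1; mR−mL=-90/37 → turn -1·90°
n=3: pose=(6,-3,S); sL=18/17, sR=10/9; mL=89/153, mR=-251/153; mL+mR=-18/17 → advance -1; mR−mL=-20/9 → turn -1·90°
n=4: pose=(6,-2,W); sL=9/4, sR=9/2; mL=27/8, mR=-45/8; mL+mR=-9/4 → advance -1; mR−mL=-9 → turn -1·90°
n=5: pose=(7,-2,N); sL=18, sR=90/13; mL=-27/13, mR=-207/13; mL+mR=-18 → advance -1; mR−mL=-180/13 → turn -1·90°
n=6: pose=(7,-3,E); sL=9/5, sR=45/37; mL=117/370, mR=-783/370; mL+mR=-9/5 → advance -1; mR−mL=-90/37 → turn -1·90°

0 9/4 9/2 27/8 -45/8 6 -2 W
1 18 90/13 -27/13 -207/13 7 -2 N
2 9/5 45/37 117/370 -783/370 7 -3 E
3 18/17 10/9 89/153 -251/153 6 -3 S
4 9/4 9/2 27/8 -45/8 6 -2 W
5 18 90/13 -27/13 -207/13 7 -2 N
6 9/5 45/37 117/370 -783/370 7 -3 E
final 6 -3 S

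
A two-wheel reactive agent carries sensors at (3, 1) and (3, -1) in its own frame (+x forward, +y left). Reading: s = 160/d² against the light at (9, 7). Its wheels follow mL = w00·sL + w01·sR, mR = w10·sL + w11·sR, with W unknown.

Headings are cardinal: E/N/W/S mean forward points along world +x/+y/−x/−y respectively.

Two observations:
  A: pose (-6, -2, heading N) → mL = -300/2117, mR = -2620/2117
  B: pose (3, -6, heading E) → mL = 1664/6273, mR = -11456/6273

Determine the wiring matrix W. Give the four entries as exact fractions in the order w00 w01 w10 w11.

obs A: pose=(-6,-2,N) → sL=40/73, sR=20/29, mL=-300/2117, mR=-2620/2117
obs B: pose=(3,-6,E) → sL=160/153, sR=32/41, mL=1664/6273, mR=-11456/6273
sensor matrix S = [[40/73, 20/29], [160/153, 32/41]]; det S = -3898240/13279941
solve [mL_A; mL_B] = S·[w00; w01] and [mR_A; mR_B] = S·[w10; w11]:
  w00 = 1, w01 = -1, w10 = -1, w11 = -1

1 -1 -1 -1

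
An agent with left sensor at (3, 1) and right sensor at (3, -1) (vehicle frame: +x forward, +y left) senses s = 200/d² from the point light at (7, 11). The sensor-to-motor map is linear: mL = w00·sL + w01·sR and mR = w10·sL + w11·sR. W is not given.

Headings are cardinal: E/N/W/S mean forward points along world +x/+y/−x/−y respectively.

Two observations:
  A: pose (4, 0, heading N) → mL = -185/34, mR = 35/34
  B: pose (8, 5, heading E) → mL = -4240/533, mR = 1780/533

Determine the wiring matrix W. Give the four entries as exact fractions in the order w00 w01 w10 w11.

-1 -1 1 -1/2

obs A: pose=(4,0,N) → sL=5/2, sR=50/17, mL=-185/34, mR=35/34
obs B: pose=(8,5,E) → sL=200/41, sR=40/13, mL=-4240/533, mR=1780/533
sensor matrix S = [[5/2, 50/17], [200/41, 40/13]]; det S = -60300/9061
solve [mL_A; mL_B] = S·[w00; w01] and [mR_A; mR_B] = S·[w10; w11]:
  w00 = -1, w01 = -1, w10 = 1, w11 = -1/2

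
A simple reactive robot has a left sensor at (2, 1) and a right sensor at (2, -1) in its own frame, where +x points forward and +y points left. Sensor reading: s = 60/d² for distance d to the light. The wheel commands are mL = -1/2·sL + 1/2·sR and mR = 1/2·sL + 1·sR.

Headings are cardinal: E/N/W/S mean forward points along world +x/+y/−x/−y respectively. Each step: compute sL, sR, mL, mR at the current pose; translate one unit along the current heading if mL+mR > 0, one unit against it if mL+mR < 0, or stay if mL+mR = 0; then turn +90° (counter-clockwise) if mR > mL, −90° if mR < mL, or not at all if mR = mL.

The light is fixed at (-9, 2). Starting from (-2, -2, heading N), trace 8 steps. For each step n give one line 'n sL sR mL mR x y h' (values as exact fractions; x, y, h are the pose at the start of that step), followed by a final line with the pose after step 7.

n=0: pose=(-2,-2,N); sL=3/2, sR=15/17; mL=-21/68, mR=111/68; mL+mR=45/34 → advance +1; mR−mL=33/17 → turn +1·90°
n=1: pose=(-2,-1,W); sL=60/41, sR=60/29; mL=360/1189, mR=3330/1189; mL+mR=90/29 → advance +1; mR−mL=2970/1189 → turn +1·90°
n=2: pose=(-3,-1,S); sL=30/37, sR=6/5; mL=36/185, mR=297/185; mL+mR=9/5 → advance +1; mR−mL=261/185 → turn +1·90°
n=3: pose=(-3,-2,E); sL=60/73, sR=60/89; mL=-480/6497, mR=7050/6497; mL+mR=90/89 → advance +1; mR−mL=7530/6497 → turn +1·90°
n=4: pose=(-2,-2,N); sL=3/2, sR=15/17; mL=-21/68, mR=111/68; mL+mR=45/34 → advance +1; mR−mL=33/17 → turn +1·90°
n=5: pose=(-2,-1,W); sL=60/41, sR=60/29; mL=360/1189, mR=3330/1189; mL+mR=90/29 → advance +1; mR−mL=2970/1189 → turn +1·90°
n=6: pose=(-3,-1,S); sL=30/37, sR=6/5; mL=36/185, mR=297/185; mL+mR=9/5 → advance +1; mR−mL=261/185 → turn +1·90°
n=7: pose=(-3,-2,E); sL=60/73, sR=60/89; mL=-480/6497, mR=7050/6497; mL+mR=90/89 → advance +1; mR−mL=7530/6497 → turn +1·90°

0 3/2 15/17 -21/68 111/68 -2 -2 N
1 60/41 60/29 360/1189 3330/1189 -2 -1 W
2 30/37 6/5 36/185 297/185 -3 -1 S
3 60/73 60/89 -480/6497 7050/6497 -3 -2 E
4 3/2 15/17 -21/68 111/68 -2 -2 N
5 60/41 60/29 360/1189 3330/1189 -2 -1 W
6 30/37 6/5 36/185 297/185 -3 -1 S
7 60/73 60/89 -480/6497 7050/6497 -3 -2 E
final -2 -2 N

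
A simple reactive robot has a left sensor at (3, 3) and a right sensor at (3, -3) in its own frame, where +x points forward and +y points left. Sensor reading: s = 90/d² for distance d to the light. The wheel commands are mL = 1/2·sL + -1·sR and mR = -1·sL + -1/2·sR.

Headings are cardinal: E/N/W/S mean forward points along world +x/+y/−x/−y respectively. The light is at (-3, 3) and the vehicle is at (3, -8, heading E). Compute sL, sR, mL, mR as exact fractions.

18/29 90/277 -117/8033 -6291/8033

left sensor world pos  = (6, -5); dL² = 145
right sensor world pos = (6, -11); dR² = 277
sL = 90/145 = 18/29
sR = 90/277 = 90/277
mL = 1/2·sL + -1·sR = -117/8033
mR = -1·sL + -1/2·sR = -6291/8033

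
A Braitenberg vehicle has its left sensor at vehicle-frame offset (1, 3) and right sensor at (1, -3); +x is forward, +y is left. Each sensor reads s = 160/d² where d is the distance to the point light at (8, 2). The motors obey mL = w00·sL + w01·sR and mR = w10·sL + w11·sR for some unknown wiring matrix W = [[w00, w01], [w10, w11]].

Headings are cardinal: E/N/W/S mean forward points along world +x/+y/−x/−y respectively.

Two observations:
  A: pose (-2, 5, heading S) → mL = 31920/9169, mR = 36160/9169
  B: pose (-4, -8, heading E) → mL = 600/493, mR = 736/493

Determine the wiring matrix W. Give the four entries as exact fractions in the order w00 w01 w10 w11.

obs A: pose=(-2,5,S) → sL=160/53, sR=160/173, mL=31920/9169, mR=36160/9169
obs B: pose=(-4,-8,E) → sL=16/17, sR=16/29, mL=600/493, mR=736/493
sensor matrix S = [[160/53, 160/173], [16/17, 16/29]]; det S = 3594240/4520317
solve [mL_A; mL_B] = S·[w00; w01] and [mR_A; mR_B] = S·[w10; w11]:
  w00 = 1, w01 = 1/2, w10 = 1, w11 = 1

1 1/2 1 1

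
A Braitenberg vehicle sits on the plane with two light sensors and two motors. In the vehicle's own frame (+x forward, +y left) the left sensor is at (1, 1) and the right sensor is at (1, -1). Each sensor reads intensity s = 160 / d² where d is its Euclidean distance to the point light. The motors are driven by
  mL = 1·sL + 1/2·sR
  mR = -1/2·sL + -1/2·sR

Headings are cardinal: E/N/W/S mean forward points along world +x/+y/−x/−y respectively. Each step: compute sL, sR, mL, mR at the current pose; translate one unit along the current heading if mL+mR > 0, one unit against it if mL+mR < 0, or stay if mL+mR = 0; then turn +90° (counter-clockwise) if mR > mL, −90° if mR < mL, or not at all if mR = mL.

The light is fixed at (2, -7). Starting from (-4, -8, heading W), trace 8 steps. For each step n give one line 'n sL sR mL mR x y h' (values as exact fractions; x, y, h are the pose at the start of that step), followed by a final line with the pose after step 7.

0 160/53 160/49 12080/2597 -8160/2597 -4 -8 W
1 5/2 40/9 85/18 -125/36 -5 -8 N
2 160/37 160/37 240/37 -160/37 -5 -7 E
3 80/13 16/5 504/65 -304/65 -4 -7 S
4 160/53 160/49 12080/2597 -8160/2597 -4 -8 W
5 5/2 40/9 85/18 -125/36 -5 -8 N
6 160/37 160/37 240/37 -160/37 -5 -7 E
7 80/13 16/5 504/65 -304/65 -4 -7 S
final -4 -8 W

n=0: pose=(-4,-8,W); sL=160/53, sR=160/49; mL=12080/2597, mR=-8160/2597; mL+mR=80/53 → advance +1; mR−mL=-20240/2597 → turn -1·90°
n=1: pose=(-5,-8,N); sL=5/2, sR=40/9; mL=85/18, mR=-125/36; mL+mR=5/4 → advance +1; mR−mL=-295/36 → turn -1·90°
n=2: pose=(-5,-7,E); sL=160/37, sR=160/37; mL=240/37, mR=-160/37; mL+mR=80/37 → advance +1; mR−mL=-400/37 → turn -1·90°
n=3: pose=(-4,-7,S); sL=80/13, sR=16/5; mL=504/65, mR=-304/65; mL+mR=40/13 → advance +1; mR−mL=-808/65 → turn -1·90°
n=4: pose=(-4,-8,W); sL=160/53, sR=160/49; mL=12080/2597, mR=-8160/2597; mL+mR=80/53 → advance +1; mR−mL=-20240/2597 → turn -1·90°
n=5: pose=(-5,-8,N); sL=5/2, sR=40/9; mL=85/18, mR=-125/36; mL+mR=5/4 → advance +1; mR−mL=-295/36 → turn -1·90°
n=6: pose=(-5,-7,E); sL=160/37, sR=160/37; mL=240/37, mR=-160/37; mL+mR=80/37 → advance +1; mR−mL=-400/37 → turn -1·90°
n=7: pose=(-4,-7,S); sL=80/13, sR=16/5; mL=504/65, mR=-304/65; mL+mR=40/13 → advance +1; mR−mL=-808/65 → turn -1·90°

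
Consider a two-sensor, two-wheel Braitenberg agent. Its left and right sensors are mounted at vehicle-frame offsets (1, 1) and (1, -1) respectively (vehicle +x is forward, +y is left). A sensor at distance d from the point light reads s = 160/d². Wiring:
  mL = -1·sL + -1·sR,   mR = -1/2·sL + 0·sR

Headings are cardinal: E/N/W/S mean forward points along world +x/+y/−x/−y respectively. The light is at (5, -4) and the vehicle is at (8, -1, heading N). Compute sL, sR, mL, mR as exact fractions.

left sensor world pos  = (7, 0); dL² = 20
right sensor world pos = (9, 0); dR² = 32
sL = 160/20 = 8
sR = 160/32 = 5
mL = -1·sL + -1·sR = -13
mR = -1/2·sL + 0·sR = -4

8 5 -13 -4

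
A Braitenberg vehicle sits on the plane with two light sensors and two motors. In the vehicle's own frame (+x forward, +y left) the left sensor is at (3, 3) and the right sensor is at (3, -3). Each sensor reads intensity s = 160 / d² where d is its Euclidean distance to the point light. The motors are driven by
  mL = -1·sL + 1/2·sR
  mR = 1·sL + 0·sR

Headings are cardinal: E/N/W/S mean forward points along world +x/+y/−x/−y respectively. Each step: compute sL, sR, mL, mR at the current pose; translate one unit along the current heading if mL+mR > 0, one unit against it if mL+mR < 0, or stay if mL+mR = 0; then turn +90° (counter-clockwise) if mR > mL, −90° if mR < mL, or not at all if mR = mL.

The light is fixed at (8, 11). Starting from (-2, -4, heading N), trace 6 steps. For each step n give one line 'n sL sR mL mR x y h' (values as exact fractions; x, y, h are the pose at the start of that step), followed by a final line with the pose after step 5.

n=0: pose=(-2,-4,N); sL=160/313, sR=160/193; mL=-5840/60409, mR=160/313; mL+mR=80/193 → advance +1; mR−mL=36720/60409 → turn +1·90°
n=1: pose=(-2,-3,W); sL=80/229, sR=16/29; mL=-488/6641, mR=80/229; mL+mR=8/29 → advance +1; mR−mL=2808/6641 → turn +1·90°
n=2: pose=(-3,-3,S); sL=160/353, sR=32/97; mL=-9872/34241, mR=160/353; mL+mR=16/97 → advance +1; mR−mL=25392/34241 → turn +1·90°
n=3: pose=(-3,-4,E); sL=10/13, sR=40/97; mL=-710/1261, mR=10/13; mL+mR=20/97 → advance +1; mR−mL=1680/1261 → turn +1·90°
n=4: pose=(-2,-4,N); sL=160/313, sR=160/193; mL=-5840/60409, mR=160/313; mL+mR=80/193 → advance +1; mR−mL=36720/60409 → turn +1·90°
n=5: pose=(-2,-3,W); sL=80/229, sR=16/29; mL=-488/6641, mR=80/229; mL+mR=8/29 → advance +1; mR−mL=2808/6641 → turn +1·90°

0 160/313 160/193 -5840/60409 160/313 -2 -4 N
1 80/229 16/29 -488/6641 80/229 -2 -3 W
2 160/353 32/97 -9872/34241 160/353 -3 -3 S
3 10/13 40/97 -710/1261 10/13 -3 -4 E
4 160/313 160/193 -5840/60409 160/313 -2 -4 N
5 80/229 16/29 -488/6641 80/229 -2 -3 W
final -3 -3 S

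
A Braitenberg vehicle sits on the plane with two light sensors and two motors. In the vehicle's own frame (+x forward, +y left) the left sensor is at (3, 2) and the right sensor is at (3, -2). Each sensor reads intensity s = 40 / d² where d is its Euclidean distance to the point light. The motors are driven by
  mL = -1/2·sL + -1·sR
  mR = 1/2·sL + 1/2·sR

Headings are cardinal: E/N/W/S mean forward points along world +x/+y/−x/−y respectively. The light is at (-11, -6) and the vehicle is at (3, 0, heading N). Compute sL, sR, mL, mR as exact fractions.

8/45 40/337 -3148/15165 2248/15165

left sensor world pos  = (1, 3); dL² = 225
right sensor world pos = (5, 3); dR² = 337
sL = 40/225 = 8/45
sR = 40/337 = 40/337
mL = -1/2·sL + -1·sR = -3148/15165
mR = 1/2·sL + 1/2·sR = 2248/15165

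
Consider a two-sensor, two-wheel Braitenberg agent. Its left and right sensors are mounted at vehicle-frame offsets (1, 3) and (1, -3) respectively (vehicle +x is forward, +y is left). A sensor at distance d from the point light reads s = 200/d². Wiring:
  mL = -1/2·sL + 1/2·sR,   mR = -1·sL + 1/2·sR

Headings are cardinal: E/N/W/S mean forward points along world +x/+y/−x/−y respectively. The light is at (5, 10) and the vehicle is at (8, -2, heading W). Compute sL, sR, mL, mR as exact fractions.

200/229 40/17 2880/3893 1180/3893

left sensor world pos  = (7, -5); dL² = 229
right sensor world pos = (7, 1); dR² = 85
sL = 200/229 = 200/229
sR = 200/85 = 40/17
mL = -1/2·sL + 1/2·sR = 2880/3893
mR = -1·sL + 1/2·sR = 1180/3893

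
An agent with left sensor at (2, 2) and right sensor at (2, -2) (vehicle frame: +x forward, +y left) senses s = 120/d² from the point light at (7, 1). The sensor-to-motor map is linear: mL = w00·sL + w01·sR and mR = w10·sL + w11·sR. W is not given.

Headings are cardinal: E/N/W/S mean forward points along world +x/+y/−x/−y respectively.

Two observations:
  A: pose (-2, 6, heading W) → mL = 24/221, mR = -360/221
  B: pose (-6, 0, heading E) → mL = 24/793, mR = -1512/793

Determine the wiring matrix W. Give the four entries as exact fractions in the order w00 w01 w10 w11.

obs A: pose=(-2,6,W) → sL=12/13, sR=12/17, mL=24/221, mR=-360/221
obs B: pose=(-6,0,E) → sL=60/61, sR=12/13, mL=24/793, mR=-1512/793
sensor matrix S = [[12/13, 12/17], [60/61, 12/13]]; det S = 27648/175253
solve [mL_A; mL_B] = S·[w00; w01] and [mR_A; mR_B] = S·[w10; w11]:
  w00 = 1/2, w01 = -1/2, w10 = -1, w11 = -1

1/2 -1/2 -1 -1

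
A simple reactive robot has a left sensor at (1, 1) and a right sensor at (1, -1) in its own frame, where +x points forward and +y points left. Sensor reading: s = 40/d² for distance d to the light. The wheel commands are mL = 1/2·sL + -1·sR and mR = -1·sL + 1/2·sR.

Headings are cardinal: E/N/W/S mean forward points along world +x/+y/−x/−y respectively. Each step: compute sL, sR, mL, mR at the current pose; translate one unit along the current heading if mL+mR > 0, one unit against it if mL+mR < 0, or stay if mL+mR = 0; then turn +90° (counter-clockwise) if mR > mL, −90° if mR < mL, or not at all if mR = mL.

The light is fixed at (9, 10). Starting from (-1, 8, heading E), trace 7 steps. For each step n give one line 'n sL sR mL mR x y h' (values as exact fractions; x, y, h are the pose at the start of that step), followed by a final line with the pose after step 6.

n=0: pose=(-1,8,E); sL=20/41, sR=4/9; mL=-74/369, mR=-98/369; mL+mR=-172/369 → advance -1; mR−mL=-8/123 → turn -1·90°
n=1: pose=(-2,8,S); sL=40/109, sR=40/153; mL=-1300/16677, mR=-3940/16677; mL+mR=-5240/16677 → advance -1; mR−mL=-880/5559 → turn -1·90°
n=2: pose=(-2,9,W); sL=10/37, sR=5/18; mL=-95/666, mR=-175/1332; mL+mR=-365/1332 → advance -1; mR−mL=5/444 → turn +1·90°
n=3: pose=(-1,9,S); sL=8/17, sR=8/25; mL=-36/425, mR=-132/425; mL+mR=-168/425 → advance -1; mR−mL=-96/425 → turn -1·90°
n=4: pose=(-1,10,W); sL=20/61, sR=20/61; mL=-10/61, mR=-10/61; mL+mR=-20/61 → advance -1; mR−mL=0 → turn +0·90°
n=5: pose=(0,10,W); sL=40/101, sR=40/101; mL=-20/101, mR=-20/101; mL+mR=-40/101 → advance -1; mR−mL=0 → turn +0·90°
n=6: pose=(1,10,W); sL=20/41, sR=20/41; mL=-10/41, mR=-10/41; mL+mR=-20/41 → advance -1; mR−mL=0 → turn +0·90°

0 20/41 4/9 -74/369 -98/369 -1 8 E
1 40/109 40/153 -1300/16677 -3940/16677 -2 8 S
2 10/37 5/18 -95/666 -175/1332 -2 9 W
3 8/17 8/25 -36/425 -132/425 -1 9 S
4 20/61 20/61 -10/61 -10/61 -1 10 W
5 40/101 40/101 -20/101 -20/101 0 10 W
6 20/41 20/41 -10/41 -10/41 1 10 W
final 2 10 W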